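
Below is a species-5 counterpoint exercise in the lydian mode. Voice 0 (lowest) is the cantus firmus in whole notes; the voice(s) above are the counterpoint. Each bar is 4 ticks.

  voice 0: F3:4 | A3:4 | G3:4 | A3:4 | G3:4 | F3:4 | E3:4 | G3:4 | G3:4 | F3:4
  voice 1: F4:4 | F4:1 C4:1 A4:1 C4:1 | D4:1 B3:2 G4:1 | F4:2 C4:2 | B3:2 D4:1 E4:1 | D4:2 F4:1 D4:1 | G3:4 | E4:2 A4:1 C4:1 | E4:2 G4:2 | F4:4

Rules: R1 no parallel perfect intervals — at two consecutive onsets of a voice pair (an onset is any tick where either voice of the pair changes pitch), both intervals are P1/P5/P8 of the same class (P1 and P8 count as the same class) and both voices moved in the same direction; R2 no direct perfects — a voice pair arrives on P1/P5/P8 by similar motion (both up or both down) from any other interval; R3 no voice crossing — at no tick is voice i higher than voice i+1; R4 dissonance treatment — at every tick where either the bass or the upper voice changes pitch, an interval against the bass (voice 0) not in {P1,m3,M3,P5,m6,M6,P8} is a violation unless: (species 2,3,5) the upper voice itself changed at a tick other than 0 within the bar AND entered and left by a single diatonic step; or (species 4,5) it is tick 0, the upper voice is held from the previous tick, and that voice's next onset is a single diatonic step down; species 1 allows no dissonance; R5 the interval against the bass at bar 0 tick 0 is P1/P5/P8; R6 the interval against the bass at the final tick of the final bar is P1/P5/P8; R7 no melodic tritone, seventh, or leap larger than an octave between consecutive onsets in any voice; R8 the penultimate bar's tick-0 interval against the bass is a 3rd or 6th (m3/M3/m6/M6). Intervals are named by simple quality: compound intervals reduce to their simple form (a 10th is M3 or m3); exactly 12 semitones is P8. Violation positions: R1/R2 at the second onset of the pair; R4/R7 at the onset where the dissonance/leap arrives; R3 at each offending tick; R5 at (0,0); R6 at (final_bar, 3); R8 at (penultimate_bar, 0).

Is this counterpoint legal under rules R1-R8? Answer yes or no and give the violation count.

bar 0: v0=F3 v1=F4 (P8)
bar 1: v0=A3 v1=F4 (m6)
bar 2: v0=G3 v1=D4 (P5)
bar 3: v0=A3 v1=F4 (m6)
bar 4: v0=G3 v1=B3 (M3)
bar 5: v0=F3 v1=D4 (M6)
bar 6: v0=E3 v1=G3 (m3)
bar 7: v0=G3 v1=E4 (M6)
bar 8: v0=G3 v1=E4 (M6)
bar 9: v0=F3 v1=F4 (P8)
  R4 @ bar7.2: G3/A4 M2 untreated
  R4 @ bar7.3: G3/C4 P4 untreated
  R1 @ bar9.0: G3/G4 P8 -> F3/F4 P8 similar

No (3 violations)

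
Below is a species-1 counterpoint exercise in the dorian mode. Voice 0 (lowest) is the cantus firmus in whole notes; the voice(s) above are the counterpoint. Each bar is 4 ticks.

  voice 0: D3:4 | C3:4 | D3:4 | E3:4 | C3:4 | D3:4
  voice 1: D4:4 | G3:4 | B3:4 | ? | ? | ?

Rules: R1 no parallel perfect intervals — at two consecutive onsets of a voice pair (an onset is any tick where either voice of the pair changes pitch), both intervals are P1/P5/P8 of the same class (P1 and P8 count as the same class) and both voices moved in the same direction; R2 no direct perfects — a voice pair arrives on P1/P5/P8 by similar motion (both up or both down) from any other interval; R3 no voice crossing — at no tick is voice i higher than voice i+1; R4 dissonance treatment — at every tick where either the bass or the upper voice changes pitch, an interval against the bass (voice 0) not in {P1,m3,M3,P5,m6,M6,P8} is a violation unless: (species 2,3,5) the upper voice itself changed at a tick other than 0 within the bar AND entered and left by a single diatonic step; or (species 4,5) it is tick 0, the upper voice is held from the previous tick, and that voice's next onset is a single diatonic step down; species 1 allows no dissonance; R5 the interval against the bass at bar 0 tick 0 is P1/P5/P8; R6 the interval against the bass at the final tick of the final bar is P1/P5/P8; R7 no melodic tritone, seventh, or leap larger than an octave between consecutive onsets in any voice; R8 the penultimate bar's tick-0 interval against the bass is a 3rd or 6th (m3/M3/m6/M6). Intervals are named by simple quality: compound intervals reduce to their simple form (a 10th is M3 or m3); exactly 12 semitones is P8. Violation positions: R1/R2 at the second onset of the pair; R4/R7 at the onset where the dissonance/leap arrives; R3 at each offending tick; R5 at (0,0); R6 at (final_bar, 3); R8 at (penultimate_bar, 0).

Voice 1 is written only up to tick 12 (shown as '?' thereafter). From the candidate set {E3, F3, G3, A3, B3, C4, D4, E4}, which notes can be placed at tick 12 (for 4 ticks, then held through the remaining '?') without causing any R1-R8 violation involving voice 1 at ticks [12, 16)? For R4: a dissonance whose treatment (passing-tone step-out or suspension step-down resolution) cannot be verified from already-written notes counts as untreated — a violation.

E3: legal
F3: violates R4,R7
G3: legal
A3: violates R4
B3: legal
C4: legal
D4: violates R4
E4: violates R2

{B3, C4, E3, G3}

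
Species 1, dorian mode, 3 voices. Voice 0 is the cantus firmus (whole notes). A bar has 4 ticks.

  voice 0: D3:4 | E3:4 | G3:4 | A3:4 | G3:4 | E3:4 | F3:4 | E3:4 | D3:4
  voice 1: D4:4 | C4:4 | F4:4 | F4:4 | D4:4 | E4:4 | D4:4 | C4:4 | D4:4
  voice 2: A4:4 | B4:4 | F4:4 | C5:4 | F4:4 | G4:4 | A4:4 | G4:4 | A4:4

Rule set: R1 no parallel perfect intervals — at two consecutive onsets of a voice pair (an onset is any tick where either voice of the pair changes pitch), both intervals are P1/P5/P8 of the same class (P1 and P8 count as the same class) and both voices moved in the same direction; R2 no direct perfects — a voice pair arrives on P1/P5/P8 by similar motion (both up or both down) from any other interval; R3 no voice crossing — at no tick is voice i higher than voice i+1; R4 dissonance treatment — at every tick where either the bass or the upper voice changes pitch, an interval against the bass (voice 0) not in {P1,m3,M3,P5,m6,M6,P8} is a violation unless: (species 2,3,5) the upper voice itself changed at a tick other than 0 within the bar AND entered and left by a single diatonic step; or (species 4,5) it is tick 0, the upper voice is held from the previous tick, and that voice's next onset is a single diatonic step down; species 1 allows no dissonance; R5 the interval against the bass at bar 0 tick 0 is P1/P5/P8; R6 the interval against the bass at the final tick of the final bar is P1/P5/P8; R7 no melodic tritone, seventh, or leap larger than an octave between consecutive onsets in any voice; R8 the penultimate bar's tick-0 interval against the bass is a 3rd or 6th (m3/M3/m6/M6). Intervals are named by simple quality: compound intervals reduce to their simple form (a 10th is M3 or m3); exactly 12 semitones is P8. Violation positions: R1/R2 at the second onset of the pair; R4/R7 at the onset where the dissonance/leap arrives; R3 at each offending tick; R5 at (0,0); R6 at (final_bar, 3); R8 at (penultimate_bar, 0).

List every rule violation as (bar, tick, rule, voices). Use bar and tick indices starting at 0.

bar 0: v0=D3 v1=D4 v2=A4 downbeat P5
bar 1: v0=E3 v1=C4 v2=B4 downbeat P5
bar 2: v0=G3 v1=F4 v2=F4 downbeat m7
bar 3: v0=A3 v1=F4 v2=C5 downbeat m3
bar 4: v0=G3 v1=D4 v2=F4 downbeat m7
bar 5: v0=E3 v1=E4 v2=G4 downbeat m3
bar 6: v0=F3 v1=D4 v2=A4 downbeat M3
bar 7: v0=E3 v1=C4 v2=G4 downbeat m3
bar 8: v0=D3 v1=D4 v2=A4 downbeat P5
  -> R1 @ bar 1 tick 0 v(0, 2): D3/A4 P5 -> E3/B4 P5 similar
  -> R4 @ bar 2 tick 0 v(0, 1): G3/F4 m7 untreated
  -> R4 @ bar 2 tick 0 v(0, 2): G3/F4 m7 untreated
  -> R7 @ bar 2 tick 0 v(2,): B4->F4 leap 6st
  -> R2 @ bar 4 tick 0 v(0, 1): A3/F4 m6 -> G3/D4 P5 similar
  -> R4 @ bar 4 tick 0 v(0, 2): G3/F4 m7 untreated
  -> R1 @ bar 7 tick 0 v(1, 2): D4/A4 P5 -> C4/G4 P5 similar
  -> R1 @ bar 8 tick 0 v(1, 2): C4/G4 P5 -> D4/A4 P5 similar

(1, 0, R1, (0, 2))
(2, 0, R4, (0, 1))
(2, 0, R4, (0, 2))
(2, 0, R7, (2,))
(4, 0, R2, (0, 1))
(4, 0, R4, (0, 2))
(7, 0, R1, (1, 2))
(8, 0, R1, (1, 2))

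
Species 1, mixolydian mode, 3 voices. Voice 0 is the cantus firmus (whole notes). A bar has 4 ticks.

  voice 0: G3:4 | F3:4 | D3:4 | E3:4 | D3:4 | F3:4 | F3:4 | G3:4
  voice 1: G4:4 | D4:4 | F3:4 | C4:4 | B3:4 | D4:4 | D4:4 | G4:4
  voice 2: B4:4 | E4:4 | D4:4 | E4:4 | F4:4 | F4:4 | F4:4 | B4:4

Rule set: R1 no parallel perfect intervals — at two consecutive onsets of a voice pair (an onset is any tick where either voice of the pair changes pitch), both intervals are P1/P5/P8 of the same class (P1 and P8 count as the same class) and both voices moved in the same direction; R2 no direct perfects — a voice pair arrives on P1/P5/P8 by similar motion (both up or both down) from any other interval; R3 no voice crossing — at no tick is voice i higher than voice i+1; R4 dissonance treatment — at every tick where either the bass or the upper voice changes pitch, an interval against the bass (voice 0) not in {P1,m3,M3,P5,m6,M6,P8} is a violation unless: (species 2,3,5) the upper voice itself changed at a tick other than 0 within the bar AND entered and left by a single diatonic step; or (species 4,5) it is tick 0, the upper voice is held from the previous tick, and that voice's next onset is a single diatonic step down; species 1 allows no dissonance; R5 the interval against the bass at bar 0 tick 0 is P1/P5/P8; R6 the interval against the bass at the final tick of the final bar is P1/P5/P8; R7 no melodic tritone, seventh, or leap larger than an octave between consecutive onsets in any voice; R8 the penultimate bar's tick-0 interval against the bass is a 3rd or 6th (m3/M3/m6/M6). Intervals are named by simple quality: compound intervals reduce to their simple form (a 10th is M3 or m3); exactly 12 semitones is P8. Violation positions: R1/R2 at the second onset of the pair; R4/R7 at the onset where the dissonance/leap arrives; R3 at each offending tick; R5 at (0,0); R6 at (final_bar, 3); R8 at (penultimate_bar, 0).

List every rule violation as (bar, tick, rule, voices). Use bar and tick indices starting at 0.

bar 0: v0=G3 v1=G4 v2=B4 downbeat M3
bar 1: v0=F3 v1=D4 v2=E4 downbeat M7
bar 2: v0=D3 v1=F3 v2=D4 downbeat P8
bar 3: v0=E3 v1=C4 v2=E4 downbeat P8
bar 4: v0=D3 v1=B3 v2=F4 downbeat m3
bar 5: v0=F3 v1=D4 v2=F4 downbeat P8
bar 6: v0=F3 v1=D4 v2=F4 downbeat P8
bar 7: v0=G3 v1=G4 v2=B4 downbeat M3
  -> R5 @ bar 0 tick 0 v(0, 2): opens on M3
  -> R4 @ bar 1 tick 0 v(0, 2): F3/E4 M7 untreated
  -> R2 @ bar 2 tick 0 v(0, 2): F3/E4 M7 -> D3/D4 P8 similar
  -> R1 @ bar 3 tick 0 v(0, 2): D3/D4 P8 -> E3/E4 P8 similar
  -> R8 @ bar 6 tick 0 v(0, 2): penult P8 not 3rd/6th
  -> R2 @ bar 7 tick 0 v(0, 1): F3/D4 M6 -> G3/G4 P8 similar
  -> R7 @ bar 7 tick 0 v(2,): F4->B4 leap 6st
  -> R6 @ bar 7 tick 3 v(0, 2): closes on M3

(0, 0, R5, (0, 2))
(1, 0, R4, (0, 2))
(2, 0, R2, (0, 2))
(3, 0, R1, (0, 2))
(6, 0, R8, (0, 2))
(7, 0, R2, (0, 1))
(7, 0, R7, (2,))
(7, 3, R6, (0, 2))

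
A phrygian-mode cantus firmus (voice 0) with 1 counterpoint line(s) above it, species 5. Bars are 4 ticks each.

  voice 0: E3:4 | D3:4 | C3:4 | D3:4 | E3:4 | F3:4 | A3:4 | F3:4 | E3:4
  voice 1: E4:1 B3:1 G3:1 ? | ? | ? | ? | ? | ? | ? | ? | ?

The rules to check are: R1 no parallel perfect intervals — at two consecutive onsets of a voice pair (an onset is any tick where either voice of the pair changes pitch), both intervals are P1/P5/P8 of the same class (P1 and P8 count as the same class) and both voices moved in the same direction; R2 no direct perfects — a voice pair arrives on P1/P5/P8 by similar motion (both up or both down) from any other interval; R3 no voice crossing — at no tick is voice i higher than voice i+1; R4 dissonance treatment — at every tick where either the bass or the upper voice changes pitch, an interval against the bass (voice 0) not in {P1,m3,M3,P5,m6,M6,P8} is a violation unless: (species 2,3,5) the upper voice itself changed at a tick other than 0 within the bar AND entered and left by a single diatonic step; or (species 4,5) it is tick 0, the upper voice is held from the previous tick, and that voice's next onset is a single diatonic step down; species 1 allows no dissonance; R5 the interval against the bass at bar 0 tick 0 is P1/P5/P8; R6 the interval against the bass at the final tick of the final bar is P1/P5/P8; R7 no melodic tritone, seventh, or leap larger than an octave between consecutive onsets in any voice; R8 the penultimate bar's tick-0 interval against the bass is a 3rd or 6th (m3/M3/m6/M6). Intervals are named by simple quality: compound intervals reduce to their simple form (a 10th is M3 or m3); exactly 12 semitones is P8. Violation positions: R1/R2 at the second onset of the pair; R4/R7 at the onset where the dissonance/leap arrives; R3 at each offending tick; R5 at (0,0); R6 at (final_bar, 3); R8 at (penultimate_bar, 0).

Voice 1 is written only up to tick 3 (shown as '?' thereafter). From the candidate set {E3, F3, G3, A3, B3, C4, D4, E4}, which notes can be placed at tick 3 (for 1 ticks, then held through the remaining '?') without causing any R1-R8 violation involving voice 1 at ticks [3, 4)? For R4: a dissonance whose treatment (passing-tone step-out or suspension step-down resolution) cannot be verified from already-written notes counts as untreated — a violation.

E3: legal
F3: violates R4
G3: legal
A3: violates R4
B3: legal
C4: legal
D4: violates R4
E4: legal

{B3, C4, E3, E4, G3}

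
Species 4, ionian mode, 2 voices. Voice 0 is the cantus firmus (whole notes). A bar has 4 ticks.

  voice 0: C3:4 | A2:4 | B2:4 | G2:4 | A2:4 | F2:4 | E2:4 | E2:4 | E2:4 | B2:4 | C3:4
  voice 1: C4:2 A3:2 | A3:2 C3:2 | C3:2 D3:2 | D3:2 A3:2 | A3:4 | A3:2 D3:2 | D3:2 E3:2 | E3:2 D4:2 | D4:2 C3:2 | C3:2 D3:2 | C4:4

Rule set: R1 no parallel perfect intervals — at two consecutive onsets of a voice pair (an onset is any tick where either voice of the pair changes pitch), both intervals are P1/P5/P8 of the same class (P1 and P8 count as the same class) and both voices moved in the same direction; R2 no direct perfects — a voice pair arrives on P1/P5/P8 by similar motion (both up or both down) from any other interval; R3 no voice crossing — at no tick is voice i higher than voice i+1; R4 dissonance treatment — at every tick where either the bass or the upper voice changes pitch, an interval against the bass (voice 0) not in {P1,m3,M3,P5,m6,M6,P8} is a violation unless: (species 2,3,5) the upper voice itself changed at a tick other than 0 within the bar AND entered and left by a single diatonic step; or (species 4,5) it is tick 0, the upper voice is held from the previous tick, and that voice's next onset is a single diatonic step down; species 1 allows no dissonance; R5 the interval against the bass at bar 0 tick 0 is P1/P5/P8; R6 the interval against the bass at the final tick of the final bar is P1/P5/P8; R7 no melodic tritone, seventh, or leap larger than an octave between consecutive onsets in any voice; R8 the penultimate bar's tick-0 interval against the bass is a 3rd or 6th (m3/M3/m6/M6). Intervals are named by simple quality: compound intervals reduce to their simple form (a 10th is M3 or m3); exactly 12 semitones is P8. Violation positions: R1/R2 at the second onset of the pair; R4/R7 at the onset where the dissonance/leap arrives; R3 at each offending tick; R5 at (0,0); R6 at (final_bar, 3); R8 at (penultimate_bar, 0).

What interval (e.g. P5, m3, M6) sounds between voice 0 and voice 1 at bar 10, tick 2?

voice 0=C3 voice 1=C4 -> P8

P8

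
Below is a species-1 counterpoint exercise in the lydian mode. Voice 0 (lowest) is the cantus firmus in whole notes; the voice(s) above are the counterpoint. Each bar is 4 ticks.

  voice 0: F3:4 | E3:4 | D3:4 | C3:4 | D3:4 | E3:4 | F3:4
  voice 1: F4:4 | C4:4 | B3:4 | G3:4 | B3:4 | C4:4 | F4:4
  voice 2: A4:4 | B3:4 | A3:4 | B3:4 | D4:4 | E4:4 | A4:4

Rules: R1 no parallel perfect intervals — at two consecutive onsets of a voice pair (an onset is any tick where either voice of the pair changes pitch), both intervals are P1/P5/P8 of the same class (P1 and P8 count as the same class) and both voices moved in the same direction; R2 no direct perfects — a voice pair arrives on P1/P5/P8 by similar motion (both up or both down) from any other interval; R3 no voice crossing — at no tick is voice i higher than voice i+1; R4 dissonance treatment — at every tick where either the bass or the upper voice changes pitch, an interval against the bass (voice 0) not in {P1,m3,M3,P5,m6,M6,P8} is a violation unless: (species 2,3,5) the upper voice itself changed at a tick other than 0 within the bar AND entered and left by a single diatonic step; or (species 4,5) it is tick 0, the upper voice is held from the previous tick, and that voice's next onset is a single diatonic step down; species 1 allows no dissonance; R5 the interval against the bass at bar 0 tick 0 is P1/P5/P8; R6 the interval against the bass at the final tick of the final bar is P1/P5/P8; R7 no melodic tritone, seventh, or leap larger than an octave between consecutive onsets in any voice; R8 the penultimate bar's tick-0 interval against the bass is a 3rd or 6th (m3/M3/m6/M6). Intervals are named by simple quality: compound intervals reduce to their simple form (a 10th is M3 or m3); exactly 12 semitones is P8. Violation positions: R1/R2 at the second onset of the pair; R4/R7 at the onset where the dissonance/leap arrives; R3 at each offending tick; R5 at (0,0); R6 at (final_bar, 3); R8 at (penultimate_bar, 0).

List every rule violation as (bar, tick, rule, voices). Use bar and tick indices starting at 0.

(0, 0, R5, (0, 2))
(1, 0, R2, (0, 2))
(1, 0, R3, (1, 2))
(1, 0, R7, (2,))
(1, 1, R3, (1, 2))
(1, 2, R3, (1, 2))
(1, 3, R3, (1, 2))
(2, 0, R1, (0, 2))
(2, 0, R3, (1, 2))
(2, 1, R3, (1, 2))
(2, 2, R3, (1, 2))
(2, 3, R3, (1, 2))
(3, 0, R2, (0, 1))
(3, 0, R4, (0, 2))
(4, 0, R2, (0, 2))
(5, 0, R1, (0, 2))
(5, 0, R8, (0, 2))
(6, 0, R2, (0, 1))
(6, 3, R6, (0, 2))

bar 0: v0=F3 v1=F4 v2=A4 downbeat M3
bar 1: v0=E3 v1=C4 v2=B3 downbeat P5
bar 2: v0=D3 v1=B3 v2=A3 downbeat P5
bar 3: v0=C3 v1=G3 v2=B3 downbeat M7
bar 4: v0=D3 v1=B3 v2=D4 downbeat P8
bar 5: v0=E3 v1=C4 v2=E4 downbeat P8
bar 6: v0=F3 v1=F4 v2=A4 downbeat M3
  -> R5 @ bar 0 tick 0 v(0, 2): opens on M3
  -> R2 @ bar 1 tick 0 v(0, 2): F3/A4 M3 -> E3/B3 P5 similar
  -> R3 @ bar 1 tick 0 v(1, 2): C4 above B3
  -> R7 @ bar 1 tick 0 v(2,): A4->B3 leap 10st
  -> R3 @ bar 1 tick 1 v(1, 2): C4 above B3
  -> R3 @ bar 1 tick 2 v(1, 2): C4 above B3
  -> R3 @ bar 1 tick 3 v(1, 2): C4 above B3
  -> R1 @ bar 2 tick 0 v(0, 2): E3/B3 P5 -> D3/A3 P5 similar
  -> R3 @ bar 2 tick 0 v(1, 2): B3 above A3
  -> R3 @ bar 2 tick 1 v(1, 2): B3 above A3
  -> R3 @ bar 2 tick 2 v(1, 2): B3 above A3
  -> R3 @ bar 2 tick 3 v(1, 2): B3 above A3
  -> R2 @ bar 3 tick 0 v(0, 1): D3/B3 M6 -> C3/G3 P5 similar
  -> R4 @ bar 3 tick 0 v(0, 2): C3/B3 M7 untreated
  -> R2 @ bar 4 tick 0 v(0, 2): C3/B3 M7 -> D3/D4 P8 similar
  -> R1 @ bar 5 tick 0 v(0, 2): D3/D4 P8 -> E3/E4 P8 similar
  -> R8 @ bar 5 tick 0 v(0, 2): penult P8 not 3rd/6th
  -> R2 @ bar 6 tick 0 v(0, 1): E3/C4 m6 -> F3/F4 P8 similar
  -> R6 @ bar 6 tick 3 v(0, 2): closes on M3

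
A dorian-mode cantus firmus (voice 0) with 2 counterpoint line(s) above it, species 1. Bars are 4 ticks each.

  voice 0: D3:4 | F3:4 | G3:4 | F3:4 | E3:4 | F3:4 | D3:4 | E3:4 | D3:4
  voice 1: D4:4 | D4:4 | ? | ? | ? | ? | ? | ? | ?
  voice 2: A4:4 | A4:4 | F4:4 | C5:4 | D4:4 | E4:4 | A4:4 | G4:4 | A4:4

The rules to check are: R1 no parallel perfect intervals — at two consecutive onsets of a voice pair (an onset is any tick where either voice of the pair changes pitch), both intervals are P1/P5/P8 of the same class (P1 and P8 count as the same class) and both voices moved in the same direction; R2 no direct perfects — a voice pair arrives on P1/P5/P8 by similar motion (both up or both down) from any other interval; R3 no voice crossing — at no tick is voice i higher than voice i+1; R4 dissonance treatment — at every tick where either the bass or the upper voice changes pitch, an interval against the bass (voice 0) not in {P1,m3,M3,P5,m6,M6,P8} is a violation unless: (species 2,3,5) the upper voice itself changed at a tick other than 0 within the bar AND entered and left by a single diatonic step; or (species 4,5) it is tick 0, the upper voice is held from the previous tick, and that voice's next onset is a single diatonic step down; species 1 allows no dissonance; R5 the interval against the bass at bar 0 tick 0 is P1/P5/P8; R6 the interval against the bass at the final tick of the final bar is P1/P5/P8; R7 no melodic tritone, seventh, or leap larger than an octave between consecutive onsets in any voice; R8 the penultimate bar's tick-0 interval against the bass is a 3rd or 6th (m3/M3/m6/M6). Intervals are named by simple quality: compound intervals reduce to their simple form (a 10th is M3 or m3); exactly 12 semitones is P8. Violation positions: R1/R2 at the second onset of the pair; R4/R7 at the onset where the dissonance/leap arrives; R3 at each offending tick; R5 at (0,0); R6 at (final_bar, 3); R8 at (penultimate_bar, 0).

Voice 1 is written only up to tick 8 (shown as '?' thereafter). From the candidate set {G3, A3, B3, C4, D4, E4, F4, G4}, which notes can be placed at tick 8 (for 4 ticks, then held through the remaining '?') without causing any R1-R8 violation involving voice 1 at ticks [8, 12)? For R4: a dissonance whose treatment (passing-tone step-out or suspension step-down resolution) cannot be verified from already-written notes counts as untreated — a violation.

G3: legal
A3: violates R4
B3: legal
C4: violates R4
D4: legal
E4: legal
F4: violates R4
G4: violates R2,R3

{B3, D4, E4, G3}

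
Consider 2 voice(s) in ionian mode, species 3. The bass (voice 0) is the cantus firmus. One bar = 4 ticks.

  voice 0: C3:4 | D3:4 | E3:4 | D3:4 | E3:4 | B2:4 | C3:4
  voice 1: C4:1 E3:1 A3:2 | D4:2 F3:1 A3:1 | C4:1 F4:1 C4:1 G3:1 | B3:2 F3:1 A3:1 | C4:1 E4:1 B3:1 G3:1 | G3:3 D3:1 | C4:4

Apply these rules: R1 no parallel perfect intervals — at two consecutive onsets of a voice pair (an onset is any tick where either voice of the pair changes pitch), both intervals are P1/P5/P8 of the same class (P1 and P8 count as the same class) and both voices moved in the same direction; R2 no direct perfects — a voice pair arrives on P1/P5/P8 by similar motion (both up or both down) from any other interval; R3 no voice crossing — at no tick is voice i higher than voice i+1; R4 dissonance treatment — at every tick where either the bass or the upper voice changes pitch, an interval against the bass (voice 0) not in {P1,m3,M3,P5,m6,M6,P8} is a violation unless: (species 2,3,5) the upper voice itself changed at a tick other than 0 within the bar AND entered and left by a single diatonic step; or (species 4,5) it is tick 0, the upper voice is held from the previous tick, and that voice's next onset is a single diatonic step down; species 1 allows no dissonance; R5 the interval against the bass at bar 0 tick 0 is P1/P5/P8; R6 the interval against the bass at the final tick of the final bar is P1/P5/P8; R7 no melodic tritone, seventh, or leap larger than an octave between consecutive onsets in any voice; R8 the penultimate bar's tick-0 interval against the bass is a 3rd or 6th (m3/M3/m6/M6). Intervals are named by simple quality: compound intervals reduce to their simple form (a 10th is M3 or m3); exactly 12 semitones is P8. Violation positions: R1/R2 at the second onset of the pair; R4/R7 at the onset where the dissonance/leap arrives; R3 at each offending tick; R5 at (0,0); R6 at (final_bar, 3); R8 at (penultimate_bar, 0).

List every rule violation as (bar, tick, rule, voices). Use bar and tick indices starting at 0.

bar 0: v0=C3 v1=C4 downbeat P8
bar 1: v0=D3 v1=D4 downbeat P8
bar 2: v0=E3 v1=C4 downbeat m6
bar 3: v0=D3 v1=B3 downbeat M6
bar 4: v0=E3 v1=C4 downbeat m6
bar 5: v0=B2 v1=G3 downbeat m6
bar 6: v0=C3 v1=C4 downbeat P8
  -> R2 @ bar 1 tick 0 v(0, 1): C3/A3 M6 -> D3/D4 P8 similar
  -> R4 @ bar 2 tick 1 v(0, 1): E3/F4 m2 untreated
  -> R7 @ bar 3 tick 2 v(1,): B3->F3 leap 6st
  -> R2 @ bar 6 tick 0 v(0, 1): B2/D3 m3 -> C3/C4 P8 similar
  -> R7 @ bar 6 tick 0 v(1,): D3->C4 leap 10st

(1, 0, R2, (0, 1))
(2, 1, R4, (0, 1))
(3, 2, R7, (1,))
(6, 0, R2, (0, 1))
(6, 0, R7, (1,))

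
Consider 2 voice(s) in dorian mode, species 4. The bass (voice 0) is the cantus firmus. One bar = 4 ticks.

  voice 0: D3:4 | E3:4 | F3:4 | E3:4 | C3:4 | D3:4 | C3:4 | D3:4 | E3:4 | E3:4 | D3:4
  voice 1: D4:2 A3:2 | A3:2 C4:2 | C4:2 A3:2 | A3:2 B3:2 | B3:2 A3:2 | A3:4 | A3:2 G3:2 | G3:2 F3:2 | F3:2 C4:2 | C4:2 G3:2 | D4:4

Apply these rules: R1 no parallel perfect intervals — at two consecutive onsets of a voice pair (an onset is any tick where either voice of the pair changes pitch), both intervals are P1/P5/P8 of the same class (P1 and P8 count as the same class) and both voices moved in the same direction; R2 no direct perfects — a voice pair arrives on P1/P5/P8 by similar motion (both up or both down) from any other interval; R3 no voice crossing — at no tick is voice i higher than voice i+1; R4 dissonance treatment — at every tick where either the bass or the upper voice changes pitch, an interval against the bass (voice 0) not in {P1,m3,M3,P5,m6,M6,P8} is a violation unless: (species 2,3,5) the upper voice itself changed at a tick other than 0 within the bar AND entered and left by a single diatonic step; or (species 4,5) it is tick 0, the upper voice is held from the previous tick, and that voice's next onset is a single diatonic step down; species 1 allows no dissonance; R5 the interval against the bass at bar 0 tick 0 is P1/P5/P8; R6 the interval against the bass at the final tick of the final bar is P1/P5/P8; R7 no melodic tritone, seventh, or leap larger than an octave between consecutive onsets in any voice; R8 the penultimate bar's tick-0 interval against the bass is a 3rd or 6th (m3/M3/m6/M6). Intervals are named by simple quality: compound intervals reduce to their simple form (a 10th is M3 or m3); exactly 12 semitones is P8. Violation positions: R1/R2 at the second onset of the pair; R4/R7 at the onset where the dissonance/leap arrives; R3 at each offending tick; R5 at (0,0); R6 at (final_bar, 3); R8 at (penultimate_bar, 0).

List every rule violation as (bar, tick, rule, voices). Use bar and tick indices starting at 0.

bar 0: v0=D3 v1=D4 downbeat P8
bar 1: v0=E3 v1=A3 downbeat P4
bar 2: v0=F3 v1=C4 downbeat P5
bar 3: v0=E3 v1=A3 downbeat P4
bar 4: v0=C3 v1=B3 downbeat M7
bar 5: v0=D3 v1=A3 downbeat P5
bar 6: v0=C3 v1=A3 downbeat M6
bar 7: v0=D3 v1=G3 downbeat P4
bar 8: v0=E3 v1=F3 downbeat m2
bar 9: v0=E3 v1=C4 downbeat m6
bar 10: v0=D3 v1=D4 downbeat P8
  -> R4 @ bar 1 tick 0 v(0, 1): E3/A3 P4 untreated
  -> R4 @ bar 3 tick 0 v(0, 1): E3/A3 P4 untreated
  -> R4 @ bar 8 tick 0 v(0, 1): E3/F3 m2 untreated

(1, 0, R4, (0, 1))
(3, 0, R4, (0, 1))
(8, 0, R4, (0, 1))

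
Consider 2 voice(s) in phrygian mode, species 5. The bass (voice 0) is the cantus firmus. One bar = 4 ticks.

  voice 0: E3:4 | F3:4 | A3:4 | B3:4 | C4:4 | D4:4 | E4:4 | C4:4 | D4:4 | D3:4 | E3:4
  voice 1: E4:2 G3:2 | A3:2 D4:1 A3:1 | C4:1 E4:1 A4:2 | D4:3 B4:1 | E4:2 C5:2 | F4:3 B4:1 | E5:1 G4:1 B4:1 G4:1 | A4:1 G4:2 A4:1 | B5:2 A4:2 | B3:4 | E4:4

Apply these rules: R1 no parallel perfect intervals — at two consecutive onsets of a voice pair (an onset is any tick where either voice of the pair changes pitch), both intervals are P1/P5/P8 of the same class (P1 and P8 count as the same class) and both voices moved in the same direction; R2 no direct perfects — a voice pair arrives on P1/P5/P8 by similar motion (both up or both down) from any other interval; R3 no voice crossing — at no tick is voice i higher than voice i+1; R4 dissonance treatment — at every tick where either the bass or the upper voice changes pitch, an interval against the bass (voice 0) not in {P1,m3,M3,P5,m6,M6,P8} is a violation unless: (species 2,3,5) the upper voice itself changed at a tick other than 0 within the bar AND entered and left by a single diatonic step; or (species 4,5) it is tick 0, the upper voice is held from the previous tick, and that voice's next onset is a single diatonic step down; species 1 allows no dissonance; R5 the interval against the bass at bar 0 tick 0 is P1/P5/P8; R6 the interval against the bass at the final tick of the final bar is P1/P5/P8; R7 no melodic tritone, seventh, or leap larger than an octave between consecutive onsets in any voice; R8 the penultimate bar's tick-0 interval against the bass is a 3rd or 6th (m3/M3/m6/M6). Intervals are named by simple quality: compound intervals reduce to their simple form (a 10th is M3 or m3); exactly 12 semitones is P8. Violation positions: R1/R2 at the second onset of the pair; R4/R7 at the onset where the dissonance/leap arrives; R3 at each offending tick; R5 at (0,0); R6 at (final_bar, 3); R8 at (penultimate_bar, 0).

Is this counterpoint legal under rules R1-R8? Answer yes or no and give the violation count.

bar 0: v0=E3 v1=E4 (P8)
bar 1: v0=F3 v1=A3 (M3)
bar 2: v0=A3 v1=C4 (m3)
bar 3: v0=B3 v1=D4 (m3)
bar 4: v0=C4 v1=E4 (M3)
bar 5: v0=D4 v1=F4 (m3)
bar 6: v0=E4 v1=E5 (P8)
bar 7: v0=C4 v1=A4 (M6)
bar 8: v0=D4 v1=B5 (M6)
bar 9: v0=D3 v1=B3 (M6)
bar 10: v0=E3 v1=E4 (P8)
  R7 @ bar5.3: F4->B4 leap 6st
  R2 @ bar6.0: D4/B4 M6 -> E4/E5 P8 similar
  R7 @ bar8.0: A4->B5 leap 14st
  R7 @ bar8.2: B5->A4 leap 14st
  R7 @ bar9.0: A4->B3 leap 10st
  R2 @ bar10.0: D3/B3 M6 -> E3/E4 P8 similar

No (6 violations)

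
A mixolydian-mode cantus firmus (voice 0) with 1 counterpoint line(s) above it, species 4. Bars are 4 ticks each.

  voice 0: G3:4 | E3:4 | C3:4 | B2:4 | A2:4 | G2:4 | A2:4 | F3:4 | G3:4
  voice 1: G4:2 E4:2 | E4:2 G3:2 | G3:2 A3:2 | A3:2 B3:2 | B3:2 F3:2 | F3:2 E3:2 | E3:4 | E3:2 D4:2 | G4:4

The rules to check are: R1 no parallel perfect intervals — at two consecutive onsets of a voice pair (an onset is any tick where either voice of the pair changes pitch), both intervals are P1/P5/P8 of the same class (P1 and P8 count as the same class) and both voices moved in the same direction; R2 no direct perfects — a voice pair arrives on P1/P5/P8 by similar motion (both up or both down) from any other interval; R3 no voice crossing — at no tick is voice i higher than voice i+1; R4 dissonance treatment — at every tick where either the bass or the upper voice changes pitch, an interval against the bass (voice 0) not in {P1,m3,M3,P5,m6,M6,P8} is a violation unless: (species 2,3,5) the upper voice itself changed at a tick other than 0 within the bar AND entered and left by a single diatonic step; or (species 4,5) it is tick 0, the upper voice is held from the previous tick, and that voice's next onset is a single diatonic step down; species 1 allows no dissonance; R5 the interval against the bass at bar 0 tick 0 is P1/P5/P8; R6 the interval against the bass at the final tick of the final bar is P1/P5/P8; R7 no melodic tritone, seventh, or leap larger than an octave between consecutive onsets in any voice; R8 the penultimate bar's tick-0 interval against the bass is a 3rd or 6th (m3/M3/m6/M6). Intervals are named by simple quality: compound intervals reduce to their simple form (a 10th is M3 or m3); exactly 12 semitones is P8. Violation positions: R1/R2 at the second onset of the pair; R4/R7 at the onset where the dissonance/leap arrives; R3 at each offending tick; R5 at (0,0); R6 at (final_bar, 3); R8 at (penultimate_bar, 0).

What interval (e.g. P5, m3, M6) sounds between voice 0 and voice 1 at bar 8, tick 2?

P8

voice 0=G3 voice 1=G4 -> P8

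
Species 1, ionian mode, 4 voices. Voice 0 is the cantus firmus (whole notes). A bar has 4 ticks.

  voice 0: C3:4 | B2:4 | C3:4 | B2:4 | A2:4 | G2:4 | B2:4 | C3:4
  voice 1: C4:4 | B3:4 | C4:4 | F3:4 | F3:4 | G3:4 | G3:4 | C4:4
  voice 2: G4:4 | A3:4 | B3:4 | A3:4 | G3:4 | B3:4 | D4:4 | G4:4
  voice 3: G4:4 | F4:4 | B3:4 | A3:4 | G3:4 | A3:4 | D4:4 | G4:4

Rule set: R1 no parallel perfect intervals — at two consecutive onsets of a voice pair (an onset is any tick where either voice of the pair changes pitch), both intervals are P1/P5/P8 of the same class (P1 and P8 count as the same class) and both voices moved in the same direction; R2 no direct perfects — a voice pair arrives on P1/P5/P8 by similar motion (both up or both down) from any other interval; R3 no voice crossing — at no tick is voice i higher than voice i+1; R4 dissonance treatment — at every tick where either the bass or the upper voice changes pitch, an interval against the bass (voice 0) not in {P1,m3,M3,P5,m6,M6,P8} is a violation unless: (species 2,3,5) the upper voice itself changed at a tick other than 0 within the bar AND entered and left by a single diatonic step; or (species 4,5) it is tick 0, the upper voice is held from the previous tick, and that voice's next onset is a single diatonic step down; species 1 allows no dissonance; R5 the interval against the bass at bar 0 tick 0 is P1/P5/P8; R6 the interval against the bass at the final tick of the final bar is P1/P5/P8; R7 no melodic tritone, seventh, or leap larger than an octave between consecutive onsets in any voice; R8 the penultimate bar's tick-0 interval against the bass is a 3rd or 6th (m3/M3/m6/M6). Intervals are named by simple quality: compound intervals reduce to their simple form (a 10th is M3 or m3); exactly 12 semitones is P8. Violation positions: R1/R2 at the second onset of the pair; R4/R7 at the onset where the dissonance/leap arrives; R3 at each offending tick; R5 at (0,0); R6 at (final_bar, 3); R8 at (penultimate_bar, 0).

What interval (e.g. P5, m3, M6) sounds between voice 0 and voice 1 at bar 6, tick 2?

m6

voice 0=B2 voice 1=G3 -> m6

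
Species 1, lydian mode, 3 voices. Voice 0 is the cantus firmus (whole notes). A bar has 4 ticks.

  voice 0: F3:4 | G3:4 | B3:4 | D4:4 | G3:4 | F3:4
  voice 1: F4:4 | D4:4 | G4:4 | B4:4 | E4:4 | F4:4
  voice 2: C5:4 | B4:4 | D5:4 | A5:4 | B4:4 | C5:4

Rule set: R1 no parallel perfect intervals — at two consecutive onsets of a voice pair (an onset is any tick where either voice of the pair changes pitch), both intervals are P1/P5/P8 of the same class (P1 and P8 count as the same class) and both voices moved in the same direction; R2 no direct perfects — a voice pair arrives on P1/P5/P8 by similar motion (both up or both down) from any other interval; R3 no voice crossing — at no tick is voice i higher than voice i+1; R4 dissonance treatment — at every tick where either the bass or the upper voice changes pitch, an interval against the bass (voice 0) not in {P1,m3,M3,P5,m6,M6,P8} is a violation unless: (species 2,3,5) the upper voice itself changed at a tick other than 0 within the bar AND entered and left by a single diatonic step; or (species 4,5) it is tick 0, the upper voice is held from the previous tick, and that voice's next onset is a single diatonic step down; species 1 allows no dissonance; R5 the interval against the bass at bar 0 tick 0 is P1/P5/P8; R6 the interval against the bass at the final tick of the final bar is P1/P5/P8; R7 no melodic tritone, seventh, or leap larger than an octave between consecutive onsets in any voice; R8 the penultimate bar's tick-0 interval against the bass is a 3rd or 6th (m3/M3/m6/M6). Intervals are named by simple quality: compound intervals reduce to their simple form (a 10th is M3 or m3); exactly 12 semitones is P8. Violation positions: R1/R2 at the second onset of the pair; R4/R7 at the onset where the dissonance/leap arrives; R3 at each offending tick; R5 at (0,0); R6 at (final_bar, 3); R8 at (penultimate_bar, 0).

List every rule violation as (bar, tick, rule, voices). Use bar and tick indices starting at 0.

(2, 0, R2, (1, 2))
(3, 0, R2, (0, 2))
(4, 0, R2, (1, 2))
(4, 0, R7, (2,))
(5, 0, R1, (1, 2))

bar 0: v0=F3 v1=F4 v2=C5 downbeat P5
bar 1: v0=G3 v1=D4 v2=B4 downbeat M3
bar 2: v0=B3 v1=G4 v2=D5 downbeat m3
bar 3: v0=D4 v1=B4 v2=A5 downbeat P5
bar 4: v0=G3 v1=E4 v2=B4 downbeat M3
bar 5: v0=F3 v1=F4 v2=C5 downbeat P5
  -> R2 @ bar 2 tick 0 v(1, 2): D4/B4 M6 -> G4/D5 P5 similar
  -> R2 @ bar 3 tick 0 v(0, 2): B3/D5 m3 -> D4/A5 P5 similar
  -> R2 @ bar 4 tick 0 v(1, 2): B4/A5 m7 -> E4/B4 P5 similar
  -> R7 @ bar 4 tick 0 v(2,): A5->B4 leap 10st
  -> R1 @ bar 5 tick 0 v(1, 2): E4/B4 P5 -> F4/C5 P5 similar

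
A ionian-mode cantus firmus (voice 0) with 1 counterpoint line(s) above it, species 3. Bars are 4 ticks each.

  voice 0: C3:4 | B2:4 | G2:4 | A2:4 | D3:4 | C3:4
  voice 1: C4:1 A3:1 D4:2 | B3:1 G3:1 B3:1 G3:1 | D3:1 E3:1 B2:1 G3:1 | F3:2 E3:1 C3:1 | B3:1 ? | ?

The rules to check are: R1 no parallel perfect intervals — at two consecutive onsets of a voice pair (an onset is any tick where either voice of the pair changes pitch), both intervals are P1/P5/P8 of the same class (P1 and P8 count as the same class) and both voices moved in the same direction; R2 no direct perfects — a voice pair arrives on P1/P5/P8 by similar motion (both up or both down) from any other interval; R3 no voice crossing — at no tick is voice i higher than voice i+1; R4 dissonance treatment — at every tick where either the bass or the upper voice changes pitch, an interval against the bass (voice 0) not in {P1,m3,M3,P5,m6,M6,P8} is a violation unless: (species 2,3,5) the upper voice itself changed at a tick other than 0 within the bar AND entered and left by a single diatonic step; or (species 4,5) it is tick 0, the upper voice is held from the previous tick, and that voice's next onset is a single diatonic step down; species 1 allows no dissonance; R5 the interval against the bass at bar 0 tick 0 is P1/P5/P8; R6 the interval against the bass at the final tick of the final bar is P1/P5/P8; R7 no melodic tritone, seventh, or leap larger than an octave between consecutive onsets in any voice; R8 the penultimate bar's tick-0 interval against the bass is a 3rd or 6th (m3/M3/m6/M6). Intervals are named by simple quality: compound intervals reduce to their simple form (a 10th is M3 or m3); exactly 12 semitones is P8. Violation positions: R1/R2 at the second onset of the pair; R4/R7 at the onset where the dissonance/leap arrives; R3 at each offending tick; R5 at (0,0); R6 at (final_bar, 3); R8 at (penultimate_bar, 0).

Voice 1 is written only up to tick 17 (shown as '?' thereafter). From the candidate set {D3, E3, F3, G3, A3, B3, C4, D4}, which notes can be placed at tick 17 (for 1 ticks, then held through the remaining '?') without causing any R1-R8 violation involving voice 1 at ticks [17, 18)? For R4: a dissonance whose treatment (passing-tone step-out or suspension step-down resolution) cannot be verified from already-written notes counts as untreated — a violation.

D3: legal
E3: violates R4
F3: violates R7
G3: violates R4
A3: legal
B3: legal
C4: violates R4
D4: legal

{A3, B3, D3, D4}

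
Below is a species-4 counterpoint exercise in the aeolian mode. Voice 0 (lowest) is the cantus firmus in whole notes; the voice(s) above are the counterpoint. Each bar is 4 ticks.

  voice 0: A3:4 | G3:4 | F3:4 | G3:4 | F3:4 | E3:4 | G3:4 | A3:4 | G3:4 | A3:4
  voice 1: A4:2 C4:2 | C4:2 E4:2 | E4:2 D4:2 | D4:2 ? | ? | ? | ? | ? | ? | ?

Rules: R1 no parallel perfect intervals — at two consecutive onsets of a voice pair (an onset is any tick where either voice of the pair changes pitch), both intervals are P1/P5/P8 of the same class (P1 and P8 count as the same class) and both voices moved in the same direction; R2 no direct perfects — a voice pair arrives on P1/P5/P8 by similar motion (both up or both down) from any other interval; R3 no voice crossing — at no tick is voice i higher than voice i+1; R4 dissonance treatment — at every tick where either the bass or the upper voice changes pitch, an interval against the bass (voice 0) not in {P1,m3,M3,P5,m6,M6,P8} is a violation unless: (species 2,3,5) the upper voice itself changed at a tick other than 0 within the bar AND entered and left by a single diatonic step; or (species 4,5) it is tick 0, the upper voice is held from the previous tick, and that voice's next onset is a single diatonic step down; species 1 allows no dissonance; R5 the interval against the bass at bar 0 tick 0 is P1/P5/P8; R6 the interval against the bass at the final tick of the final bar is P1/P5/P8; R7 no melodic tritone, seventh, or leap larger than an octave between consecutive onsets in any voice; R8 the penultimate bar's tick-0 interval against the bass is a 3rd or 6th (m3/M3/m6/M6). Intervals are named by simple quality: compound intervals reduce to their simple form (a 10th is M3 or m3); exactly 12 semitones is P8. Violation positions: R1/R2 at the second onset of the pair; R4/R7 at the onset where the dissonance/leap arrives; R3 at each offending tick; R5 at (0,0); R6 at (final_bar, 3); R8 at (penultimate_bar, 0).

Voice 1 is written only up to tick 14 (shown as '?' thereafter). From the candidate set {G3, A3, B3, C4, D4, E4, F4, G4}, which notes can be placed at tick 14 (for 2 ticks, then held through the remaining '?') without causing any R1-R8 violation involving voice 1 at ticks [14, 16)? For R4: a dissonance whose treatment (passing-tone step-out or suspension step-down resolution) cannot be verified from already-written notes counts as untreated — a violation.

{B3, D4, E4, G3, G4}

G3: legal
A3: violates R4
B3: legal
C4: violates R4
D4: legal
E4: legal
F4: violates R4
G4: legal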